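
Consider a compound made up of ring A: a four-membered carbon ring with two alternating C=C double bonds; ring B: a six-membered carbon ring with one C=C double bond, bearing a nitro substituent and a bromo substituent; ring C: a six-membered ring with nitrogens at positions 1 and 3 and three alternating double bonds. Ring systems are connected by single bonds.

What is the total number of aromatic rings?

1

Ring A has only sp² ring atoms; a planar conformation would have a fully conjugated π system of 4 electrons. But 4 = 4(1), which is 4n not 4n+2, so ring A is not aromatic (cyclobutadiene) — cyclobutadiene is antiaromatic and distorts to a rectangle.
Ring B has four sp³ carbons, so it is not fully conjugated — not aromatic (cyclohexene).
Ring C is planar and fully conjugated; 3 ring double bonds give 6 π electrons. Since 6 = 4n+2 (n=1), ring C is aromatic (pyrimidine).
Aromatic: C. Total: 1.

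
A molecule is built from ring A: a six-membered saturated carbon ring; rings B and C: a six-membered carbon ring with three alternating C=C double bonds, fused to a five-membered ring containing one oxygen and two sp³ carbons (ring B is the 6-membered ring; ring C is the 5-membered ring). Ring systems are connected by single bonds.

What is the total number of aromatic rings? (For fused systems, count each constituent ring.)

Ring A has only sp³ atoms, so it is not fully conjugated — not aromatic (cyclohexane).
Ring B is fully conjugated (every ring atom contributes a p orbital); 3 ring double bonds give 6 π electrons. That satisfies 4n+2 with n=1, so ring B is aromatic (benzene ring).
Ring C has two sp³ carbons, so it is not fully conjugated — not aromatic (oxolane ring).
Aromatic: B. Total: 1.

1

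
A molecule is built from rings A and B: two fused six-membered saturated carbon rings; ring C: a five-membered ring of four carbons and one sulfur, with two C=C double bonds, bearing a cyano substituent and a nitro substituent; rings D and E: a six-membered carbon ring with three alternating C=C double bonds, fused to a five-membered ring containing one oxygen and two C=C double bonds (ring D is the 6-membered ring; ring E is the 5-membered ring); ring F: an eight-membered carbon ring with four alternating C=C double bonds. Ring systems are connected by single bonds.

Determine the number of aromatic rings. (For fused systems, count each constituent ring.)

Ring A has only sp³ atoms, so it is not fully conjugated — not aromatic (cyclohexane ring).
Ring B has only sp³ atoms, so it is not fully conjugated — not aromatic (cyclohexane ring).
Ring C is planar and fully conjugated; 2 ring double bonds (4 π electrons) plus a heteroatom lone pair (2) give 6 π electrons. Since 6 = 4n+2 (n=1), ring C is aromatic (thiophene).
Rings D and E form a fused bicyclic system (with one oxygen) with 9 sp² atoms and 10 π electrons from ring double bonds plus a heteroatom lone pair. 10 = 4(2)+2, so the system is aromatic and both rings count as aromatic (benzofuran).
Ring F has only sp² ring atoms; a planar conformation would have a fully conjugated π system of 8 electrons. But 8 = 4(2), which is 4n not 4n+2, so ring F is not aromatic (cyclooctatetraene) — cyclooctatetraene distorts into a non-planar tub to avoid antiaromaticity.
Aromatic: C, D, E. Total: 3.

3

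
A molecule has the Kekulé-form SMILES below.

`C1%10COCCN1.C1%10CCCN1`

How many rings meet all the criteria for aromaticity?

0

The SMILES encodes a six-membered saturated ring with an oxygen and an N–H nitrogen at positions 1 and 4; a five-membered saturated ring of four carbons and one N–H nitrogen.
The 6-membered ring with one oxygen and one N–H (1,4) has only sp³ atoms, so it is not fully conjugated — not aromatic (morpholine).
The 5-membered ring with one N–H has only sp³ atoms, so it is not fully conjugated — not aromatic (pyrrolidine).
None of the rings are aromatic. Total: 0.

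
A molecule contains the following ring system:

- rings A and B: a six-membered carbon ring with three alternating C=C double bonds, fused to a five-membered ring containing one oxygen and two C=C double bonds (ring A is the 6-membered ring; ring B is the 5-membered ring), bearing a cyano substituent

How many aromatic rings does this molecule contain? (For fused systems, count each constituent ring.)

Rings A and B form a fused bicyclic system (with one oxygen) with 9 sp² atoms and 10 π electrons from ring double bonds plus a heteroatom lone pair. 10 = 4(2)+2, so the system is aromatic and both rings count as aromatic (benzofuran).
Aromatic: A, B. Total: 2.

2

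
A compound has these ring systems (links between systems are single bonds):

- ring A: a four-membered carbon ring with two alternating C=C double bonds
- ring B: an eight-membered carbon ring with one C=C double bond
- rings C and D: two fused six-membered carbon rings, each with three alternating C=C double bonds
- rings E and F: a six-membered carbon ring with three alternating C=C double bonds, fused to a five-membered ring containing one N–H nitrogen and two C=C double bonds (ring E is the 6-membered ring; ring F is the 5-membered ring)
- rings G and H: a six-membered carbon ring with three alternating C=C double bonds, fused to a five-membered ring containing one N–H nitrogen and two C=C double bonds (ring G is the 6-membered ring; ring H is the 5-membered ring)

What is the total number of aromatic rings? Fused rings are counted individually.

6

Ring A has only sp² ring atoms; a planar conformation would have a fully conjugated π system of 4 electrons. But 4 = 4(1), which is 4n not 4n+2, so ring A is not aromatic (cyclobutadiene) — cyclobutadiene is antiaromatic and distorts to a rectangle.
Ring B has six sp³ carbons, so it is not fully conjugated — not aromatic (cyclooctene).
Rings C and D form a fused bicyclic system with 10 sp² atoms and 10 π electrons from ring double bonds. 10 = 4(2)+2, so the system is aromatic and both rings count as aromatic (naphthalene).
Rings E and F form a fused bicyclic system (with one N–H) with 9 sp² atoms and 10 π electrons from ring double bonds plus a heteroatom lone pair. 10 = 4(2)+2, so the system is aromatic and both rings count as aromatic (indole).
Rings G and H form a fused bicyclic system (with one N–H) with 9 sp² atoms and 10 π electrons from ring double bonds plus a heteroatom lone pair. 10 = 4(2)+2, so the system is aromatic and both rings count as aromatic (indole).
Aromatic: C, D, E, F, G, H. Total: 6.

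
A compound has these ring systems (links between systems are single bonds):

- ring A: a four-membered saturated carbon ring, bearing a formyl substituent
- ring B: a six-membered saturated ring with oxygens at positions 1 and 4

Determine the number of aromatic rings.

Ring A has only sp³ atoms, so it is not fully conjugated — not aromatic (cyclobutane).
Ring B has only sp³ atoms, so it is not fully conjugated — not aromatic (1,4-dioxane).
No ring is aromatic. Total: 0.

0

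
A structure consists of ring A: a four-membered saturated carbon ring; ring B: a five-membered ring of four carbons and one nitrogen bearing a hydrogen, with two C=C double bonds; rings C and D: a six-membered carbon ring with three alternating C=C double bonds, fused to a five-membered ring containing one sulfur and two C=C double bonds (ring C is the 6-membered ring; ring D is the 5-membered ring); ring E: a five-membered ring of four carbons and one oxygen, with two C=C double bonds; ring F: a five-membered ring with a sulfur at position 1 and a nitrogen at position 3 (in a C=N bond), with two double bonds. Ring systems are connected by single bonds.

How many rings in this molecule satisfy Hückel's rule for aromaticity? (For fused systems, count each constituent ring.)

Ring A has only sp³ atoms, so it is not fully conjugated — not aromatic (cyclobutane).
Ring B has a continuous p-orbital overlap around the ring; 2 ring double bonds (4 π electrons) plus a heteroatom lone pair (2) give 6 π electrons. 6 = 4(1)+2, so ring B is aromatic (pyrrole).
Rings C and D form a fused bicyclic system (with one sulfur) with 9 sp² atoms and 10 π electrons from ring double bonds plus a heteroatom lone pair. 10 = 4(2)+2, so the system is aromatic and both rings count as aromatic (benzothiophene).
Ring E is planar and fully conjugated; 2 ring double bonds (4 π electrons) plus a heteroatom lone pair (2) give 6 π electrons. Since 6 = 4n+2 (n=1), ring E is aromatic (furan).
Ring F is planar and fully conjugated; 2 ring double bonds (4 π electrons) plus a heteroatom lone pair (2) give 6 π electrons. That satisfies 4n+2 with n=1, so ring F is aromatic (thiazole).
Aromatic: B, C, D, E, F. Total: 5.

5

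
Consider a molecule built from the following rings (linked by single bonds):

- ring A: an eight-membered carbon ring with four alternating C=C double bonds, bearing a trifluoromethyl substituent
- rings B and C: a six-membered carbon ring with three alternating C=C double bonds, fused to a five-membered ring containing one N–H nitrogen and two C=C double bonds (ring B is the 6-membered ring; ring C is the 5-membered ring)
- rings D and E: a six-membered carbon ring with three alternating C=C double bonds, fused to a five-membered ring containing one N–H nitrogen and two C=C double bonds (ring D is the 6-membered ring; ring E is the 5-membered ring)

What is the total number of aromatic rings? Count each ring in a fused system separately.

4

Ring A has only sp² ring atoms; a planar conformation would have a fully conjugated π system of 8 electrons. But 8 = 4(2), which is 4n not 4n+2, so ring A is not aromatic (cyclooctatetraene) — cyclooctatetraene distorts into a non-planar tub to avoid antiaromaticity.
Rings B and C form a fused bicyclic system (with one N–H) with 9 sp² atoms and 10 π electrons from ring double bonds plus a heteroatom lone pair. 10 = 4(2)+2, so the system is aromatic and both rings count as aromatic (indole).
Rings D and E form a fused bicyclic system (with one N–H) with 9 sp² atoms and 10 π electrons from ring double bonds plus a heteroatom lone pair. 10 = 4(2)+2, so the system is aromatic and both rings count as aromatic (indole).
Aromatic: B, C, D, E. Total: 4.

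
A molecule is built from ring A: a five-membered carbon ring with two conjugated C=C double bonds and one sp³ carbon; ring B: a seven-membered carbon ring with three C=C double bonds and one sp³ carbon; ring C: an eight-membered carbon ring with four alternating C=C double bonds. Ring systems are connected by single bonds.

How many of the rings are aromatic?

0

Ring A has one sp³ carbon, so it is not fully conjugated — not aromatic (cyclopentadiene).
Ring B has one sp³ carbon, so it is not fully conjugated — not aromatic (cycloheptatriene).
Ring C has only sp² ring atoms; a planar conformation would have a fully conjugated π system of 8 electrons. But 8 = 4(2), which is 4n not 4n+2, so ring C is not aromatic (cyclooctatetraene) — cyclooctatetraene distorts into a non-planar tub to avoid antiaromaticity.
No ring is aromatic. Total: 0.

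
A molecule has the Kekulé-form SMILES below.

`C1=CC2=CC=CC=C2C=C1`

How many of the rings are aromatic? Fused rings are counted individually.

The SMILES encodes two fused six-membered carbon rings, each with three alternating C=C double bonds.
The fused 6/6-membered bicyclic is a single π system with 10 sp² atoms and 10 π electrons from ring double bonds. 10 = 4(2)+2, so the system is aromatic and both rings count as aromatic (naphthalene).
2 of the 2 rings are aromatic. Total: 2.

2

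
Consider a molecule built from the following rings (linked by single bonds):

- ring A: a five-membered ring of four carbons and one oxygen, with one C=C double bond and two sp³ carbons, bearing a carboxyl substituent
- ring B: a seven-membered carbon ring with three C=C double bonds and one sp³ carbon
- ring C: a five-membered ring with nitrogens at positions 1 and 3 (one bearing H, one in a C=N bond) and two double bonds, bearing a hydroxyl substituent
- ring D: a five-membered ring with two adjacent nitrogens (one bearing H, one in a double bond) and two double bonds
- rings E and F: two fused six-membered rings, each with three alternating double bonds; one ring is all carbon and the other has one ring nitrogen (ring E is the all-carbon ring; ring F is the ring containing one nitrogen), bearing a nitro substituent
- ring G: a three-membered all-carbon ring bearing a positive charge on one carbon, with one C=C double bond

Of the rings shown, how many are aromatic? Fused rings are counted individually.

5

Ring A has two sp³ carbons, so it is not fully conjugated — not aromatic (2,3-dihydrofuran).
Ring B has one sp³ carbon, so it is not fully conjugated — not aromatic (cycloheptatriene).
Ring C is planar and fully conjugated; 2 ring double bonds (4 π electrons) plus a heteroatom lone pair (2) give 6 π electrons. That satisfies 4n+2 with n=1, so ring C is aromatic (imidazole).
Ring D has a continuous p-orbital overlap around the ring; 2 ring double bonds (4 π electrons) plus a heteroatom lone pair (2) give 6 π electrons. 6 = 4(1)+2, so ring D is aromatic (pyrazole).
Rings E and F form a fused bicyclic system (with one nitrogen) with 10 sp² atoms and 10 π electrons from ring double bonds. 10 = 4(2)+2, so the system is aromatic and both rings count as aromatic (quinoline).
Ring G is planar and fully conjugated; 1 ring double bond (2 π electrons) plus the carbocation's empty p orbital (0, but keeps the ring conjugated) give 2 π electrons. Since 2 = 4n+2 (n=0), ring G is aromatic (cyclopropenyl cation).
Aromatic: C, D, E, F, G. Total: 5.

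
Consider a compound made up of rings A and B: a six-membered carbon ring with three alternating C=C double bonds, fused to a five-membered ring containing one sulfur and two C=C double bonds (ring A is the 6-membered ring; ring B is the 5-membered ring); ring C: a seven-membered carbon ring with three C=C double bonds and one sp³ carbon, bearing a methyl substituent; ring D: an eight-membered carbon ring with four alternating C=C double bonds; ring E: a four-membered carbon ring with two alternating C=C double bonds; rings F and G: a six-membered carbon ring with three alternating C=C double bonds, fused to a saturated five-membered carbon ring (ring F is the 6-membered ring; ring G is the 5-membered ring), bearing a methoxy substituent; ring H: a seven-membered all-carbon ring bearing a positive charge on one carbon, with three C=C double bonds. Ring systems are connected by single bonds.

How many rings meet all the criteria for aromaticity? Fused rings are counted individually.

4

Rings A and B form a fused bicyclic system (with one sulfur) with 9 sp² atoms and 10 π electrons from ring double bonds plus a heteroatom lone pair. 10 = 4(2)+2, so the system is aromatic and both rings count as aromatic (benzothiophene).
Ring C has one sp³ carbon, so it is not fully conjugated — not aromatic (cycloheptatriene).
Ring D has only sp² ring atoms; a planar conformation would have a fully conjugated π system of 8 electrons. But 8 = 4(2), which is 4n not 4n+2, so ring D is not aromatic (cyclooctatetraene) — cyclooctatetraene distorts into a non-planar tub to avoid antiaromaticity.
Ring E has only sp² ring atoms; a planar conformation would have a fully conjugated π system of 4 electrons. But 4 = 4(1), which is 4n not 4n+2, so ring E is not aromatic (cyclobutadiene) — cyclobutadiene is antiaromatic and distorts to a rectangle.
Ring F is planar and fully conjugated; 3 ring double bonds give 6 π electrons. That satisfies 4n+2 with n=1, so ring F is aromatic (benzene ring).
Ring G has three sp³ carbons, so it is not fully conjugated — not aromatic (cyclopentane ring).
Ring H is fully conjugated (every ring atom contributes a p orbital); 3 ring double bonds (6 π electrons) plus the carbocation's empty p orbital (0, but keeps the ring conjugated) give 6 π electrons. 6 = 4(1)+2, so ring H is aromatic (tropylium cation).
Aromatic: A, B, F, H. Total: 4.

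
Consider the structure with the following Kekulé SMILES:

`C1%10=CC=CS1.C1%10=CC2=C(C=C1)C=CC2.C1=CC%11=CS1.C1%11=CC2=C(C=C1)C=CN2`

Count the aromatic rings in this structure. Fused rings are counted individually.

The SMILES encodes a five-membered ring of four carbons and one sulfur, with two C=C double bonds; a six-membered carbon ring with three alternating C=C double bonds, fused to a five-membered carbon ring containing one C=C double bond and one sp³ carbon; a five-membered ring of four carbons and one sulfur, with two C=C double bonds; a six-membered carbon ring with three alternating C=C double bonds, fused to a five-membered ring containing one N–H nitrogen and two C=C double bonds.
The 5-membered ring with one sulfur is planar and fully conjugated; 2 ring double bonds (4 π electrons) plus a heteroatom lone pair (2) give 6 π electrons. Since 6 = 4n+2 (n=1), it is aromatic (thiophene).
The 6-membered ring is fully conjugated (every ring atom contributes a p orbital); 3 ring double bonds give 6 π electrons. That satisfies 4n+2 with n=1, so it is aromatic (benzene ring).
The 5-membered ring has one sp³ carbon, so it is not fully conjugated — not aromatic (cyclopentene ring).
The second 5-membered ring with one sulfur is planar and fully conjugated; 2 ring double bonds (4 π electrons) plus a heteroatom lone pair (2) give 6 π electrons. 6 = 4(1)+2, so it is aromatic (thiophene).
The fused 6/5-membered bicyclic (with one N–H) is a single π system with 9 sp² atoms and 10 π electrons from ring double bonds plus a heteroatom lone pair. 10 = 4(2)+2, so the system is aromatic and both rings count as aromatic (indole).
5 of the 6 rings are aromatic. Total: 5.

5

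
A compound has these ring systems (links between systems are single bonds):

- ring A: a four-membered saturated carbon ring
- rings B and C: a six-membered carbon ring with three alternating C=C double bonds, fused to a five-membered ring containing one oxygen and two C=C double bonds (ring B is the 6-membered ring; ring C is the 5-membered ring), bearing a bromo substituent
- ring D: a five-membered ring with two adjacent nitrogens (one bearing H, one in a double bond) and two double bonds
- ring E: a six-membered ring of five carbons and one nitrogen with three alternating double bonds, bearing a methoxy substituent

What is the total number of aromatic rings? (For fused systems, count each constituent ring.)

4

Ring A has only sp³ atoms, so it is not fully conjugated — not aromatic (cyclobutane).
Rings B and C form a fused bicyclic system (with one oxygen) with 9 sp² atoms and 10 π electrons from ring double bonds plus a heteroatom lone pair. 10 = 4(2)+2, so the system is aromatic and both rings count as aromatic (benzofuran).
Ring D has a continuous p-orbital overlap around the ring; 2 ring double bonds (4 π electrons) plus a heteroatom lone pair (2) give 6 π electrons. That satisfies 4n+2 with n=1, so ring D is aromatic (pyrazole).
Ring E is fully conjugated (every ring atom contributes a p orbital); 3 ring double bonds give 6 π electrons. 6 = 4(1)+2, so ring E is aromatic (pyridine).
Aromatic: B, C, D, E. Total: 4.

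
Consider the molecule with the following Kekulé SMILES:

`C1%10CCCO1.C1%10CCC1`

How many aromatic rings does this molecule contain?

0

The SMILES encodes a five-membered saturated ring of four carbons and one oxygen; a four-membered saturated carbon ring.
The 5-membered ring with one oxygen has only sp³ atoms, so it is not fully conjugated — not aromatic (tetrahydrofuran).
The 4-membered ring has only sp³ atoms, so it is not fully conjugated — not aromatic (cyclobutane).
None of the rings are aromatic. Total: 0.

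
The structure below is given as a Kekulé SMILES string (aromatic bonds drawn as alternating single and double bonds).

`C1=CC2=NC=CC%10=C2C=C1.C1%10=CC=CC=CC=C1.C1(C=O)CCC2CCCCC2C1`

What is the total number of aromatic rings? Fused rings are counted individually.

2

The SMILES encodes two fused six-membered rings, each with three alternating double bonds; one ring is all carbon and the other has one ring nitrogen; an eight-membered carbon ring with four alternating C=C double bonds; two fused six-membered saturated carbon rings.
The fused 6/6-membered bicyclic (with one nitrogen) is a single π system with 10 sp² atoms and 10 π electrons from ring double bonds. 10 = 4(2)+2, so the system is aromatic and both rings count as aromatic (quinoline).
The 8-membered ring has only sp² ring atoms; a planar conformation would have a fully conjugated π system of 8 electrons. But 8 = 4(2), which is 4n not 4n+2, so it is not aromatic (cyclooctatetraene) — cyclooctatetraene distorts into a non-planar tub to avoid antiaromaticity.
The 6-membered ring has only sp³ atoms, so it is not fully conjugated — not aromatic (cyclohexane ring).
The second 6-membered ring has only sp³ atoms, so it is not fully conjugated — not aromatic (cyclohexane ring).
2 of the 5 rings are aromatic. Total: 2.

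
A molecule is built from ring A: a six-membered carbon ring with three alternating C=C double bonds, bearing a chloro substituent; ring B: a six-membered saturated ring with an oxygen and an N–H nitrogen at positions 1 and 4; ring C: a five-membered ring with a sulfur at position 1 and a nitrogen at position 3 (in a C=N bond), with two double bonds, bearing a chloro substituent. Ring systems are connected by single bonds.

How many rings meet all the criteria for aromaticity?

Ring A has a continuous p-orbital overlap around the ring; 3 ring double bonds give 6 π electrons. Since 6 = 4n+2 (n=1), ring A is aromatic (benzene).
Ring B has only sp³ atoms, so it is not fully conjugated — not aromatic (morpholine).
Ring C is fully conjugated (every ring atom contributes a p orbital); 2 ring double bonds (4 π electrons) plus a heteroatom lone pair (2) give 6 π electrons. That satisfies 4n+2 with n=1, so ring C is aromatic (thiazole).
Aromatic: A, C. Total: 2.

2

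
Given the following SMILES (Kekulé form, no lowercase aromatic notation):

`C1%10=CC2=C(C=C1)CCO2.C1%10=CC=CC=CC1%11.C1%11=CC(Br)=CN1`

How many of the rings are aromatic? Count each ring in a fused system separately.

The SMILES encodes a six-membered carbon ring with three alternating C=C double bonds, fused to a five-membered ring containing one oxygen and two sp³ carbons; a seven-membered carbon ring with three C=C double bonds and one sp³ carbon; a five-membered ring of four carbons and one nitrogen bearing a hydrogen, with two C=C double bonds.
The 6-membered ring is planar and fully conjugated; 3 ring double bonds give 6 π electrons. 6 = 4(1)+2, so it is aromatic (benzene ring).
The 5-membered ring with one oxygen has two sp³ carbons, so it is not fully conjugated — not aromatic (oxolane ring).
The 7-membered ring has one sp³ carbon, so it is not fully conjugated — not aromatic (cycloheptatriene).
The 5-membered ring with one N–H has a continuous p-orbital overlap around the ring; 2 ring double bonds (4 π electrons) plus a heteroatom lone pair (2) give 6 π electrons. Since 6 = 4n+2 (n=1), it is aromatic (pyrrole).
2 of the 4 rings are aromatic. Total: 2.

2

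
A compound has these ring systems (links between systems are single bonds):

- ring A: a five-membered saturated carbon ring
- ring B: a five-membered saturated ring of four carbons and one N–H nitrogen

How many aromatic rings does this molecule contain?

0

Ring A has only sp³ atoms, so it is not fully conjugated — not aromatic (cyclopentane).
Ring B has only sp³ atoms, so it is not fully conjugated — not aromatic (pyrrolidine).
No ring is aromatic. Total: 0.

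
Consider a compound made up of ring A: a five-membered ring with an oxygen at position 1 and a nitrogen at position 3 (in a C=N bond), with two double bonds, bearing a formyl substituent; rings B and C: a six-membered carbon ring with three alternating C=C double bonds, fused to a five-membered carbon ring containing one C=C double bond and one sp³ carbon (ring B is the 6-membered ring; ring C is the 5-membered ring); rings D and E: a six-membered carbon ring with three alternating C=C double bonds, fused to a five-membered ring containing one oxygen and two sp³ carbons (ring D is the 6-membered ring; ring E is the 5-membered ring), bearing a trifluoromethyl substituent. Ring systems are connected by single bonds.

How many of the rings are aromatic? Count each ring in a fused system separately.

3

Ring A has a continuous p-orbital overlap around the ring; 2 ring double bonds (4 π electrons) plus a heteroatom lone pair (2) give 6 π electrons. 6 = 4(1)+2, so ring A is aromatic (oxazole).
Ring B has a continuous p-orbital overlap around the ring; 3 ring double bonds give 6 π electrons. Since 6 = 4n+2 (n=1), ring B is aromatic (benzene ring).
Ring C has one sp³ carbon, so it is not fully conjugated — not aromatic (cyclopentene ring).
Ring D has a continuous p-orbital overlap around the ring; 3 ring double bonds give 6 π electrons. Since 6 = 4n+2 (n=1), ring D is aromatic (benzene ring).
Ring E has two sp³ carbons, so it is not fully conjugated — not aromatic (oxolane ring).
Aromatic: A, B, D. Total: 3.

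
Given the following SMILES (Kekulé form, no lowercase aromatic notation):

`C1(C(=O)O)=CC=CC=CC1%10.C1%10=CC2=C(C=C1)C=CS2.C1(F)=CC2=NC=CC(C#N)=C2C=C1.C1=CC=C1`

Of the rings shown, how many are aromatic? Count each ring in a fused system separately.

The SMILES encodes a seven-membered carbon ring with three C=C double bonds and one sp³ carbon; a six-membered carbon ring with three alternating C=C double bonds, fused to a five-membered ring containing one sulfur and two C=C double bonds; two fused six-membered rings, each with three alternating double bonds; one ring is all carbon and the other has one ring nitrogen; a four-membered carbon ring with two alternating C=C double bonds.
The 7-membered ring has one sp³ carbon, so it is not fully conjugated — not aromatic (cycloheptatriene).
The fused 6/5-membered bicyclic (with one sulfur) is a single π system with 9 sp² atoms and 10 π electrons from ring double bonds plus a heteroatom lone pair. 10 = 4(2)+2, so the system is aromatic and both rings count as aromatic (benzothiophene).
The fused 6/6-membered bicyclic (with one nitrogen) is a single π system with 10 sp² atoms and 10 π electrons from ring double bonds. 10 = 4(2)+2, so the system is aromatic and both rings count as aromatic (quinoline).
The 4-membered ring has only sp² ring atoms; a planar conformation would have a fully conjugated π system of 4 electrons. But 4 = 4(1), which is 4n not 4n+2, so it is not aromatic (cyclobutadiene) — cyclobutadiene is antiaromatic and distorts to a rectangle.
4 of the 6 rings are aromatic. Total: 4.

4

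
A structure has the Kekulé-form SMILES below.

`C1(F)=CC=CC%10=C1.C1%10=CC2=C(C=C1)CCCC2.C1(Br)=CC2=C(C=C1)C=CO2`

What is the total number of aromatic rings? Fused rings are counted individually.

The SMILES encodes a six-membered carbon ring with three alternating C=C double bonds; a six-membered carbon ring with three alternating C=C double bonds, fused to a saturated six-membered carbon ring; a six-membered carbon ring with three alternating C=C double bonds, fused to a five-membered ring containing one oxygen and two C=C double bonds.
The 6-membered ring is fully conjugated (every ring atom contributes a p orbital); 3 ring double bonds give 6 π electrons. Since 6 = 4n+2 (n=1), it is aromatic (benzene).
The second 6-membered ring is fully conjugated (every ring atom contributes a p orbital); 3 ring double bonds give 6 π electrons. Since 6 = 4n+2 (n=1), it is aromatic (benzene ring).
The third 6-membered ring has four sp³ carbons, so it is not fully conjugated — not aromatic (cyclohexane ring).
The fused 6/5-membered bicyclic (with one oxygen) is a single π system with 9 sp² atoms and 10 π electrons from ring double bonds plus a heteroatom lone pair. 10 = 4(2)+2, so the system is aromatic and both rings count as aromatic (benzofuran).
4 of the 5 rings are aromatic. Total: 4.

4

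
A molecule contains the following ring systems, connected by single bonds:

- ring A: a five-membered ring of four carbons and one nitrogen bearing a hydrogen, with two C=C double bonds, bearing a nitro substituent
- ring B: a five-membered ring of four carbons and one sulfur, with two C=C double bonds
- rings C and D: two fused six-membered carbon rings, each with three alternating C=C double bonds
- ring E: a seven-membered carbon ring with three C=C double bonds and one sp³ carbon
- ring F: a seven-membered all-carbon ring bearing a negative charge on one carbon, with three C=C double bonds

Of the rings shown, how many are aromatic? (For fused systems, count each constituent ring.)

Ring A has a continuous p-orbital overlap around the ring; 2 ring double bonds (4 π electrons) plus a heteroatom lone pair (2) give 6 π electrons. Since 6 = 4n+2 (n=1), ring A is aromatic (pyrrole).
Ring B is fully conjugated (every ring atom contributes a p orbital); 2 ring double bonds (4 π electrons) plus a heteroatom lone pair (2) give 6 π electrons. That satisfies 4n+2 with n=1, so ring B is aromatic (thiophene).
Rings C and D form a fused bicyclic system with 10 sp² atoms and 10 π electrons from ring double bonds. 10 = 4(2)+2, so the system is aromatic and both rings count as aromatic (naphthalene).
Ring E has one sp³ carbon, so it is not fully conjugated — not aromatic (cycloheptatriene).
Ring F has only sp² ring atoms; a planar conformation would have a fully conjugated π system of 8 electrons. But 8 = 4(2), which is 4n not 4n+2, so ring F is not aromatic (cycloheptatrienyl anion).
Aromatic: A, B, C, D. Total: 4.

4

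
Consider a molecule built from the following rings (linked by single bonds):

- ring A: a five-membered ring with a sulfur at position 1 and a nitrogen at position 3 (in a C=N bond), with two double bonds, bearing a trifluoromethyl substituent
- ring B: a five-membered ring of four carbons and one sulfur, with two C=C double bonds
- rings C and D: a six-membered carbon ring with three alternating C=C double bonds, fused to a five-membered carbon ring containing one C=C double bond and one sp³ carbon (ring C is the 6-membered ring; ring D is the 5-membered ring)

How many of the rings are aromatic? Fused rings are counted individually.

3

Ring A has a continuous p-orbital overlap around the ring; 2 ring double bonds (4 π electrons) plus a heteroatom lone pair (2) give 6 π electrons. That satisfies 4n+2 with n=1, so ring A is aromatic (thiazole).
Ring B is planar and fully conjugated; 2 ring double bonds (4 π electrons) plus a heteroatom lone pair (2) give 6 π electrons. Since 6 = 4n+2 (n=1), ring B is aromatic (thiophene).
Ring C has a continuous p-orbital overlap around the ring; 3 ring double bonds give 6 π electrons. That satisfies 4n+2 with n=1, so ring C is aromatic (benzene ring).
Ring D has one sp³ carbon, so it is not fully conjugated — not aromatic (cyclopentene ring).
Aromatic: A, B, C. Total: 3.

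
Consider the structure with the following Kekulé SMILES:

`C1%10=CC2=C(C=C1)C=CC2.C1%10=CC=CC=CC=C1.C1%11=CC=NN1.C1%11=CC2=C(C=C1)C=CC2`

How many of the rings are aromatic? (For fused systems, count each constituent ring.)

The SMILES encodes a six-membered carbon ring with three alternating C=C double bonds, fused to a five-membered carbon ring containing one C=C double bond and one sp³ carbon; an eight-membered carbon ring with four alternating C=C double bonds; a five-membered ring with two adjacent nitrogens (one bearing H, one in a double bond) and two double bonds; a six-membered carbon ring with three alternating C=C double bonds, fused to a five-membered carbon ring containing one C=C double bond and one sp³ carbon.
The 6-membered ring is planar and fully conjugated; 3 ring double bonds give 6 π electrons. That satisfies 4n+2 with n=1, so it is aromatic (benzene ring).
The 5-membered ring has one sp³ carbon, so it is not fully conjugated — not aromatic (cyclopentene ring).
The 8-membered ring has only sp² ring atoms; a planar conformation would have a fully conjugated π system of 8 electrons. But 8 = 4(2), which is 4n not 4n+2, so it is not aromatic (cyclooctatetraene) — cyclooctatetraene distorts into a non-planar tub to avoid antiaromaticity.
The 5-membered ring with two adjacent nitrogens (one N–H, one =N–) is planar and fully conjugated; 2 ring double bonds (4 π electrons) plus a heteroatom lone pair (2) give 6 π electrons. 6 = 4(1)+2, so it is aromatic (pyrazole).
The second 6-membered ring is fully conjugated (every ring atom contributes a p orbital); 3 ring double bonds give 6 π electrons. 6 = 4(1)+2, so it is aromatic (benzene ring).
The second 5-membered ring has one sp³ carbon, so it is not fully conjugated — not aromatic (cyclopentene ring).
3 of the 6 rings are aromatic. Total: 3.

3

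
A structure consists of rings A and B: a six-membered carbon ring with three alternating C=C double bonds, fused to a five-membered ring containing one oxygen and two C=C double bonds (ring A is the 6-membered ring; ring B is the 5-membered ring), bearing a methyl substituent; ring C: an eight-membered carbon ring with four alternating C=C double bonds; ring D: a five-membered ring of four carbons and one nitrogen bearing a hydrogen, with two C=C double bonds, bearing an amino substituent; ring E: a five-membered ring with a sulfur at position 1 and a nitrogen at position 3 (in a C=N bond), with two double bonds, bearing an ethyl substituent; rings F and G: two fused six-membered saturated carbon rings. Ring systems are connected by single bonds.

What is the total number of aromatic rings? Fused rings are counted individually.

4

Rings A and B form a fused bicyclic system (with one oxygen) with 9 sp² atoms and 10 π electrons from ring double bonds plus a heteroatom lone pair. 10 = 4(2)+2, so the system is aromatic and both rings count as aromatic (benzofuran).
Ring C has only sp² ring atoms; a planar conformation would have a fully conjugated π system of 8 electrons. But 8 = 4(2), which is 4n not 4n+2, so ring C is not aromatic (cyclooctatetraene) — cyclooctatetraene distorts into a non-planar tub to avoid antiaromaticity.
Ring D has a continuous p-orbital overlap around the ring; 2 ring double bonds (4 π electrons) plus a heteroatom lone pair (2) give 6 π electrons. 6 = 4(1)+2, so ring D is aromatic (pyrrole).
Ring E is planar and fully conjugated; 2 ring double bonds (4 π electrons) plus a heteroatom lone pair (2) give 6 π electrons. 6 = 4(1)+2, so ring E is aromatic (thiazole).
Ring F has only sp³ atoms, so it is not fully conjugated — not aromatic (cyclohexane ring).
Ring G has only sp³ atoms, so it is not fully conjugated — not aromatic (cyclohexane ring).
Aromatic: A, B, D, E. Total: 4.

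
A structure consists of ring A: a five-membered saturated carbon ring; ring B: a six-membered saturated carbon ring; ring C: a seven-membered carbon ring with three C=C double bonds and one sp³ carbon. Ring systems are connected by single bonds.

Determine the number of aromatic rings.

0

Ring A has only sp³ atoms, so it is not fully conjugated — not aromatic (cyclopentane).
Ring B has only sp³ atoms, so it is not fully conjugated — not aromatic (cyclohexane).
Ring C has one sp³ carbon, so it is not fully conjugated — not aromatic (cycloheptatriene).
No ring is aromatic. Total: 0.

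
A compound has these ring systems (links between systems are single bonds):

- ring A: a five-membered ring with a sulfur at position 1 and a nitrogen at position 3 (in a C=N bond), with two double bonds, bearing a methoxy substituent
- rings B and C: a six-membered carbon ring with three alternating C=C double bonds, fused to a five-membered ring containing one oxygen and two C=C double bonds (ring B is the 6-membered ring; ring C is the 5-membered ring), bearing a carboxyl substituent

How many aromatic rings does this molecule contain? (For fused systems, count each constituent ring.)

Ring A is fully conjugated (every ring atom contributes a p orbital); 2 ring double bonds (4 π electrons) plus a heteroatom lone pair (2) give 6 π electrons. Since 6 = 4n+2 (n=1), ring A is aromatic (thiazole).
Rings B and C form a fused bicyclic system (with one oxygen) with 9 sp² atoms and 10 π electrons from ring double bonds plus a heteroatom lone pair. 10 = 4(2)+2, so the system is aromatic and both rings count as aromatic (benzofuran).
Aromatic: A, B, C. Total: 3.

3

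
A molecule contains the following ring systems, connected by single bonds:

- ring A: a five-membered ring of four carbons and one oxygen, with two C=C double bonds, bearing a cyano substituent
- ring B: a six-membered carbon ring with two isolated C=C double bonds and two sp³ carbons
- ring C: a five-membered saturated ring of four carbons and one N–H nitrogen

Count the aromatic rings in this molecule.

1

Ring A has a continuous p-orbital overlap around the ring; 2 ring double bonds (4 π electrons) plus a heteroatom lone pair (2) give 6 π electrons. That satisfies 4n+2 with n=1, so ring A is aromatic (furan).
Ring B has two sp³ carbons, so it is not fully conjugated — not aromatic (1,4-cyclohexadiene).
Ring C has only sp³ atoms, so it is not fully conjugated — not aromatic (pyrrolidine).
Aromatic: A. Total: 1.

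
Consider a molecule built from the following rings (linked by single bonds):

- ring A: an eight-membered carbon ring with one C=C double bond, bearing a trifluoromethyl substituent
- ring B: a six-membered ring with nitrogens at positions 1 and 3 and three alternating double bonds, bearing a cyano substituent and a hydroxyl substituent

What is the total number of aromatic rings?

Ring A has six sp³ carbons, so it is not fully conjugated — not aromatic (cyclooctene).
Ring B has a continuous p-orbital overlap around the ring; 3 ring double bonds give 6 π electrons. That satisfies 4n+2 with n=1, so ring B is aromatic (pyrimidine).
Aromatic: B. Total: 1.

1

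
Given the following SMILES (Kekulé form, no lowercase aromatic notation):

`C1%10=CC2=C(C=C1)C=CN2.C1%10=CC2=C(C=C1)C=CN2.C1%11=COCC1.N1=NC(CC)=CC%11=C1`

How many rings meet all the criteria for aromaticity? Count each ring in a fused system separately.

5

The SMILES encodes a six-membered carbon ring with three alternating C=C double bonds, fused to a five-membered ring containing one N–H nitrogen and two C=C double bonds; a six-membered carbon ring with three alternating C=C double bonds, fused to a five-membered ring containing one N–H nitrogen and two C=C double bonds; a five-membered ring of four carbons and one oxygen, with one C=C double bond and two sp³ carbons; a six-membered ring with two adjacent nitrogens and three alternating double bonds.
The fused 6/5-membered bicyclic (with one N–H) is a single π system with 9 sp² atoms and 10 π electrons from ring double bonds plus a heteroatom lone pair. 10 = 4(2)+2, so the system is aromatic and both rings count as aromatic (indole).
The fused 6/5-membered bicyclic (with one N–H) is a single π system with 9 sp² atoms and 10 π electrons from ring double bonds plus a heteroatom lone pair. 10 = 4(2)+2, so the system is aromatic and both rings count as aromatic (indole).
The 5-membered ring with one oxygen has two sp³ carbons, so it is not fully conjugated — not aromatic (2,3-dihydrofuran).
The 6-membered ring with two nitrogens (1,2) has a continuous p-orbital overlap around the ring; 3 ring double bonds give 6 π electrons. Since 6 = 4n+2 (n=1), it is aromatic (pyridazine).
5 of the 6 rings are aromatic. Total: 5.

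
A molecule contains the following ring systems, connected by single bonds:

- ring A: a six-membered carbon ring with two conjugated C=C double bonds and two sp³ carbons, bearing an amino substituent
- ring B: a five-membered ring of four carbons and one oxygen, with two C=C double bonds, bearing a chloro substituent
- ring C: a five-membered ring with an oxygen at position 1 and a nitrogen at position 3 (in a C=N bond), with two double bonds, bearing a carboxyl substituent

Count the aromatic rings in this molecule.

2

Ring A has two sp³ carbons, so it is not fully conjugated — not aromatic (1,3-cyclohexadiene).
Ring B is planar and fully conjugated; 2 ring double bonds (4 π electrons) plus a heteroatom lone pair (2) give 6 π electrons. That satisfies 4n+2 with n=1, so ring B is aromatic (furan).
Ring C is fully conjugated (every ring atom contributes a p orbital); 2 ring double bonds (4 π electrons) plus a heteroatom lone pair (2) give 6 π electrons. That satisfies 4n+2 with n=1, so ring C is aromatic (oxazole).
Aromatic: B, C. Total: 2.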